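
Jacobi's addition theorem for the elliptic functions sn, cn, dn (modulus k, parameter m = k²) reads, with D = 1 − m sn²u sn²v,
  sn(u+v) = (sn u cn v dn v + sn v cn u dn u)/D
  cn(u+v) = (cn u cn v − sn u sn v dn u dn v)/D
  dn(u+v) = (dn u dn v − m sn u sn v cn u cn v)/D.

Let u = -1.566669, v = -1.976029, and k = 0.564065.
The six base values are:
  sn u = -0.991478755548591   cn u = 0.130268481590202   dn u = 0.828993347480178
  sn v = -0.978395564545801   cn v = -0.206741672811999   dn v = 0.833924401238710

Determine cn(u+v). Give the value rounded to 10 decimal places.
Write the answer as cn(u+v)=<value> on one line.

m = k² = 0.318169324225
D = 1 − m·sn²u·sn²v = 0.7005984240878425
cn(u+v) = (cn u·cn v − sn u·sn v·dn u·dn v)/D = -0.6975505558509667/0.7005984240878425 = -0.9956496216204824

cn(u+v)=-0.9956496216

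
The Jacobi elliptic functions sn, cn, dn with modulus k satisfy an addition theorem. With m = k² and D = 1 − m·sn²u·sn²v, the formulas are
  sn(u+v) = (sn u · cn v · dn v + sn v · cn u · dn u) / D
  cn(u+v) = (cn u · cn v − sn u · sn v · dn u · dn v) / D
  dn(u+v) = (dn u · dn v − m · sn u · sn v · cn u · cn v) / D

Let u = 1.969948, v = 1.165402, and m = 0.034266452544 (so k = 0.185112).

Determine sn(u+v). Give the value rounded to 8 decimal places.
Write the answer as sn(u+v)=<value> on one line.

sn(u+v)=0.03368029

sn u = 0.9290052402405869, cn u = -0.3700665664519418, dn u = 0.9851021839881762
sn v = 0.9162126033511387, cn v = 0.4006924824107996, dn v = 0.9855126480301663
m = k² = 0.034266452544
D = 1 − m·sn²u·sn²v = 0.9751745004225891
sn(u+v) = (sn u·cn v·dn v + sn v·cn u·dn u)/D = 0.03284416157984774/0.9751745004225891 = 0.03368029164586935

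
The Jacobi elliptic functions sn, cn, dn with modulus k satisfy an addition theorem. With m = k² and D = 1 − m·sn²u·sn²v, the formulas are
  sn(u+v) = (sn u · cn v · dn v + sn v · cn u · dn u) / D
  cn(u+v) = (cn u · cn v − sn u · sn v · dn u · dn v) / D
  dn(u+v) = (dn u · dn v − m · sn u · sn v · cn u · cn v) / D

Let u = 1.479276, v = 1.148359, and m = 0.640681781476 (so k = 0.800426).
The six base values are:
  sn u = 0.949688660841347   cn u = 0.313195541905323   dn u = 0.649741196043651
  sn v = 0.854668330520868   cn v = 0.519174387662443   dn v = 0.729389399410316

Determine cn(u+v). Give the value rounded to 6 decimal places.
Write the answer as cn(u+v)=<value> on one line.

m = k² = 0.640681781476
D = 1 − m·sn²u·sn²v = 0.577914820769022
cn(u+v) = (cn u·cn v − sn u·sn v·dn u·dn v)/D = -0.2220583911324833/0.577914820769022 = -0.3842406928360026

cn(u+v)=-0.384241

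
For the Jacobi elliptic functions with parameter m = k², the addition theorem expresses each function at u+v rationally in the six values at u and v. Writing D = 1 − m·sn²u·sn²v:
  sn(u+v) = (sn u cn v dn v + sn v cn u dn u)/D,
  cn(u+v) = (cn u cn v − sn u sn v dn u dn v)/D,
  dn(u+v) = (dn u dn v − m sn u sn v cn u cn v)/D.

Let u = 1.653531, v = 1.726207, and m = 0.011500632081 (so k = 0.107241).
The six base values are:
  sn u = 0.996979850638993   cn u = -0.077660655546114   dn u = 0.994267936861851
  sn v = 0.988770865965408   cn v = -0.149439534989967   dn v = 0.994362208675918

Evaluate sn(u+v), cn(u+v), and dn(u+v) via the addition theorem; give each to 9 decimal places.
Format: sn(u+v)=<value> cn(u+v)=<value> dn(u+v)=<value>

m = k² = 0.011500632081
D = 1 − m·sn²u·sn²v = 0.988824015383203
sn(u+v) = (sn u·cn v·dn v + sn v·cn u·dn u)/D = -0.2244966774315366/0.988824015383203 = -0.2270340059899703
cn(u+v) = (cn u·cn v − sn u·sn v·dn u·dn v)/D = -0.9630026870267608/0.988824015383203 = -0.9738868312715529
dn(u+v) = (dn u·dn v − m·sn u·sn v·cn u·cn v)/D = 0.9885308876425758/0.988824015383203 = 0.9997035592420218

sn(u+v)=-0.227034006 cn(u+v)=-0.973886831 dn(u+v)=0.999703559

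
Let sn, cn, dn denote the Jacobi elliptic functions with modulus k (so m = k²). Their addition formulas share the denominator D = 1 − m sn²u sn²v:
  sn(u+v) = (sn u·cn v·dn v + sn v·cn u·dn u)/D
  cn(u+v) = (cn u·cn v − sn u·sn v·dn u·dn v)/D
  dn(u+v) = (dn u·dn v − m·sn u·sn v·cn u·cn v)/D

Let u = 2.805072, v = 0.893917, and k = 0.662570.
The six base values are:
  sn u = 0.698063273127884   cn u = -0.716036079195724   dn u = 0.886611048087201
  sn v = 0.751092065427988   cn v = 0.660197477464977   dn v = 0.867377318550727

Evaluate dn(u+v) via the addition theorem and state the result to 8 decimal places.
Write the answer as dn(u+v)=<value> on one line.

dn(u+v)=0.99831157

m = k² = 0.4389990049
D = 1 − m·sn²u·sn²v = 0.8793188437376048
dn(u+v) = (dn u·dn v − m·sn u·sn v·cn u·cn v)/D = 0.8778341726879145/0.8793188437376048 = 0.9983115668903675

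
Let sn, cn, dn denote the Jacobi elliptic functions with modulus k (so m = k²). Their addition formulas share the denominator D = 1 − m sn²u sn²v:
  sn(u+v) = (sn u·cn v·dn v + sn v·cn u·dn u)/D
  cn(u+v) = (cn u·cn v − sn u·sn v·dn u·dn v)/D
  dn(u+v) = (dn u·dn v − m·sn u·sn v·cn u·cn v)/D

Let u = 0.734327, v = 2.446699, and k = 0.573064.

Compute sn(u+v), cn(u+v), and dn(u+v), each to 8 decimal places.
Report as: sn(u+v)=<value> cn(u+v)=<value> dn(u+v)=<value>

sn u = 0.6555981700147813, cn u = 0.7551099519098327, dn u = 0.9267414570042288
sn v = 0.8241674761014385, cn v = -0.5663461585784659, dn v = 0.8814374843617459
m = k² = 0.328402348096
D = 1 − m·sn²u·sn²v = 0.9041233914861279
sn(u+v) = (sn u·cn v·dn v + sn v·cn u·dn u)/D = 0.2494717807169158/0.9041233914861279 = 0.2759266965838075
cn(u+v) = (cn u·cn v − sn u·sn v·dn u·dn v)/D = -0.8690241295029207/0.9041233914861279 = -0.9611786816780465
dn(u+v) = (dn u·dn v − m·sn u·sn v·cn u·cn v)/D = 0.8927489024767454/0.9041233914861279 = 0.9874193178536328

sn(u+v)=0.27592670 cn(u+v)=-0.96117868 dn(u+v)=0.98741932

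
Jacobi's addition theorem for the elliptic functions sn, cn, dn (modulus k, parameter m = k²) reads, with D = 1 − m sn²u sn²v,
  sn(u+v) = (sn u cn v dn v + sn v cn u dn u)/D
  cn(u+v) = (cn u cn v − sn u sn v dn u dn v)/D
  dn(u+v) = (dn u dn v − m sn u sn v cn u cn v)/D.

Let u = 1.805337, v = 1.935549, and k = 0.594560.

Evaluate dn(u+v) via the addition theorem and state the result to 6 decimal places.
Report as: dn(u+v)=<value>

dn(u+v)=0.989391

sn u = 0.9988837836969518, cn u = -0.04723543867967388, dn u = 0.8045415678773198
sn v = 0.9884309859890342, cn v = -0.151671308877934, dn v = 0.8090923450312148
m = k² = 0.3535015936
D = 1 − m·sn²u·sn²v = 0.6554010067840631
dn(u+v) = (dn u·dn v − m·sn u·sn v·cn u·cn v)/D = 0.6484479398414765/0.6554010067840631 = 0.9893911256305447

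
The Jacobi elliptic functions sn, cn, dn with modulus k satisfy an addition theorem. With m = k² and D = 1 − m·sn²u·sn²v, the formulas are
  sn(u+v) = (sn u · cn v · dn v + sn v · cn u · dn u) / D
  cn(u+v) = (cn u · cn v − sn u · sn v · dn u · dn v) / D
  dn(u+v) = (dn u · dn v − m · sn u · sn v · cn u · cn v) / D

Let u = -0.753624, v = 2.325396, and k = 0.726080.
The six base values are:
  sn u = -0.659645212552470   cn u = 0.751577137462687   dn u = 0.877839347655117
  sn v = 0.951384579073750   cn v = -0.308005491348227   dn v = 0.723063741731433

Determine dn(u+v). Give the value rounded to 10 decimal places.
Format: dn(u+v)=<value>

dn(u+v)=0.7044040219

m = k² = 0.5271921664
D = 1 − m·sn²u·sn²v = 0.7923643157100596
dn(u+v) = (dn u·dn v − m·sn u·sn v·cn u·cn v)/D = 0.5581446107812501/0.7923643157100596 = 0.7044040218811232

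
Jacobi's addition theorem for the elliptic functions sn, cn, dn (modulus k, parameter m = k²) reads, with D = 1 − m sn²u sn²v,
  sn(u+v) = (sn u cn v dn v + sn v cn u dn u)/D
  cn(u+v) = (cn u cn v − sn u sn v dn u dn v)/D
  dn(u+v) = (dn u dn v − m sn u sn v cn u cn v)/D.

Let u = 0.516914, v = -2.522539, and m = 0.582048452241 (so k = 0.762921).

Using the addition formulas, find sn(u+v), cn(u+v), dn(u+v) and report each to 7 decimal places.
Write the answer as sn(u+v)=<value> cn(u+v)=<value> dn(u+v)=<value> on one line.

sn(u+v)=-0.9988236 cn(u+v)=-0.0484905 dn(u+v)=0.6475493

sn u = 0.4831865075202543, cn u = 0.8755174463997729, dn u = 0.9295749635629853
sn v = -0.9228398489504539, cn v = -0.3851838693262005, dn v = 0.710146537927178
m = k² = 0.582048452241
D = 1 − m·sn²u·sn²v = 0.8842712093846123
sn(u+v) = (sn u·cn v·dn v + sn v·cn u·dn u)/D = -0.8832309908632783/0.8842712093846123 = -0.9988236431195607
cn(u+v) = (cn u·cn v − sn u·sn v·dn u·dn v)/D = -0.04287876543461137/0.8842712093846123 = -0.04849051397302852
dn(u+v) = (dn u·dn v − m·sn u·sn v·cn u·cn v)/D = 0.5726092298109394/0.8842712093846123 = 0.6475493307188338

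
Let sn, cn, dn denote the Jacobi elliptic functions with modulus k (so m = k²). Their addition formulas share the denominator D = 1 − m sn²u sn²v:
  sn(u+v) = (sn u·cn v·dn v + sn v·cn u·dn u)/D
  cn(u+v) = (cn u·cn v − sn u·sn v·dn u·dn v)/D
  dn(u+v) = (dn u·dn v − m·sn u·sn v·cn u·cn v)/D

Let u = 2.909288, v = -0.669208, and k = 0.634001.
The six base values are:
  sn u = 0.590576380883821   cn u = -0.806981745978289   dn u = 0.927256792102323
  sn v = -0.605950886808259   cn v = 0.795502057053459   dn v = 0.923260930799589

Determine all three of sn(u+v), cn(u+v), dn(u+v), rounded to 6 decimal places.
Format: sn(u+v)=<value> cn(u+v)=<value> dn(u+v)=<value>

m = k² = 0.401957268001
D = 1 − m·sn²u·sn²v = 0.9485237519730526
sn(u+v) = (sn u·cn v·dn v + sn v·cn u·dn u)/D = 0.8871728569552868/0.9485237519730526 = 0.9353196007056777
cn(u+v) = (cn u·cn v − sn u·sn v·dn u·dn v)/D = -0.3355914628515321/0.9485237519730526 = -0.3538039634257532
dn(u+v) = (dn u·dn v − m·sn u·sn v·cn u·cn v)/D = 0.7637581546344422/0.9485237519730526 = 0.8052072001842084

sn(u+v)=0.935320 cn(u+v)=-0.353804 dn(u+v)=0.805207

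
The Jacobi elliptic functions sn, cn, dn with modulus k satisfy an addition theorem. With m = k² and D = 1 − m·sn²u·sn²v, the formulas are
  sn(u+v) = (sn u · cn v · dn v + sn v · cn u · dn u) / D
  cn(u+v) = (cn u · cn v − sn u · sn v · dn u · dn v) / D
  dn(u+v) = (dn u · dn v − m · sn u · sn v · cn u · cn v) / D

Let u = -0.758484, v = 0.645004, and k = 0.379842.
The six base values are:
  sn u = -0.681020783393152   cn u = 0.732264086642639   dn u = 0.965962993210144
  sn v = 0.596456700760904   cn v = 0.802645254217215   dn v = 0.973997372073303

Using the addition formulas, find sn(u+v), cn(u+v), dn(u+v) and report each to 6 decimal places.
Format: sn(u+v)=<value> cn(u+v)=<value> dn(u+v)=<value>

sn(u+v)=-0.113202 cn(u+v)=0.993572 dn(u+v)=0.999075

m = k² = 0.144279944964
D = 1 − m·sn²u·sn²v = 0.9761941033587351
sn(u+v) = (sn u·cn v·dn v + sn v·cn u·dn u)/D = -0.1105069046896852/0.9761941033587351 = -0.1132017744314071
cn(u+v) = (cn u·cn v − sn u·sn v·dn u·dn v)/D = 0.9699191468613606/0.9761941033587351 = 0.9935720196672111
dn(u+v) = (dn u·dn v − m·sn u·sn v·cn u·cn v)/D = 0.9752912452521384/0.9761941033587351 = 0.999075124400475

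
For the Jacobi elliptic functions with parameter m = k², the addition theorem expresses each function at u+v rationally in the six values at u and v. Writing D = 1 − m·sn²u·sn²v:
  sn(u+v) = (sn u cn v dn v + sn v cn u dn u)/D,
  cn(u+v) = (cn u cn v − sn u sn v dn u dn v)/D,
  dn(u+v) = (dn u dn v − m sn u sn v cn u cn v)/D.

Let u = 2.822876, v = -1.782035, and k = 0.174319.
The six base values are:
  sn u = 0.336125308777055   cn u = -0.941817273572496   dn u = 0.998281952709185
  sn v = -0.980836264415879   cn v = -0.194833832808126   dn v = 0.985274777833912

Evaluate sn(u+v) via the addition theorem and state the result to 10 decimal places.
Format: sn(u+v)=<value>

m = k² = 0.030387113761
D = 1 − m·sn²u·sn²v = 0.9966971799727175
sn(u+v) = (sn u·cn v·dn v + sn v·cn u·dn u)/D = 0.8576572100515164/0.9966971799727175 = 0.8604992843212349

sn(u+v)=0.8604992843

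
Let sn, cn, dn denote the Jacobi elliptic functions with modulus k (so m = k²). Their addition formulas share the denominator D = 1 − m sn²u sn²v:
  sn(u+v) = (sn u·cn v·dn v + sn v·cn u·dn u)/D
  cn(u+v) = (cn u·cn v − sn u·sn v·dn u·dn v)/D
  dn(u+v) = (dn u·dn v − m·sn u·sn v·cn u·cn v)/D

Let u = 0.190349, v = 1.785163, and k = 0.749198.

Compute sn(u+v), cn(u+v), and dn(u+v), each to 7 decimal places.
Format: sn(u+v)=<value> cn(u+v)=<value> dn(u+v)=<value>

sn(u+v)=0.9990526 cn(u+v)=-0.0435193 dn(u+v)=0.6631481

sn u = 0.1885732135383536, cn u = 0.9820591342357233, dn u = 0.9899698662835467
sn v = 0.9965838418746685, cn v = 0.08258720309058626, dn v = 0.6652298620665638
m = k² = 0.561297643204
D = 1 − m·sn²u·sn²v = 0.9801764739531487
sn(u+v) = (sn u·cn v·dn v + sn v·cn u·dn u)/D = 0.9792478434080534/0.9801764739531487 = 0.9990525884167061
cn(u+v) = (cn u·cn v − sn u·sn v·dn u·dn v)/D = -0.0426565501641216/0.9801764739531487 = -0.04351925525419266
dn(u+v) = (dn u·dn v − m·sn u·sn v·cn u·cn v)/D = 0.650002173923827/0.9801764739531487 = 0.663148107709935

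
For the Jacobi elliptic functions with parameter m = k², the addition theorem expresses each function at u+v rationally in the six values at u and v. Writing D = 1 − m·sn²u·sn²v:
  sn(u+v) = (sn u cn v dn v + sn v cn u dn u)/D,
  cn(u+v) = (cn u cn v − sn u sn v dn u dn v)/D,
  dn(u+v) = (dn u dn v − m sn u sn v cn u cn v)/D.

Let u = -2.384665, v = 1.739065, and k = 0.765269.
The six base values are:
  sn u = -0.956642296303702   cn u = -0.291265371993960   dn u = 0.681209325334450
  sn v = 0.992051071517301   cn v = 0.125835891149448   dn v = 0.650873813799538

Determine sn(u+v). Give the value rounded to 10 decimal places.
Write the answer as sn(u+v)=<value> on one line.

m = k² = 0.585636642361
D = 1 − m·sn²u·sn²v = 0.4725327981576631
sn(u+v) = (sn u·cn v·dn v + sn v·cn u·dn u)/D = -0.2751876672483618/0.4725327981576631 = -0.5823673368732892

sn(u+v)=-0.5823673369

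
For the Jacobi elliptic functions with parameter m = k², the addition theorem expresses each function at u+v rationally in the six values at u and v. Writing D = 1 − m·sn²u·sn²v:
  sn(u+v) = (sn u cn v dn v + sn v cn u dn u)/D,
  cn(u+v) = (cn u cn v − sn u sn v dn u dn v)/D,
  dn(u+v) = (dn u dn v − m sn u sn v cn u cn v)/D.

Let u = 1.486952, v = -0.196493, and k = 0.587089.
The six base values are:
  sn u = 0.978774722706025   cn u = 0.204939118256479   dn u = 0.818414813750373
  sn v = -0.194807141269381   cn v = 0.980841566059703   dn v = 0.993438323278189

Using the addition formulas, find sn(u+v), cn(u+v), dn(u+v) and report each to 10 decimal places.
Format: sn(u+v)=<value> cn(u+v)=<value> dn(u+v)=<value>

m = k² = 0.344673493921
D = 1 − m·sn²u·sn²v = 0.987469075219034
sn(u+v) = (sn u·cn v·dn v + sn v·cn u·dn u)/D = 0.9210495029774123/0.987469075219034 = 0.9327375672732952
cn(u+v) = (cn u·cn v − sn u·sn v·dn u·dn v)/D = 0.3560379018854538/0.987469075219034 = 0.3605560020261696
dn(u+v) = (dn u·dn v − m·sn u·sn v·cn u·cn v)/D = 0.8262551395528055/0.987469075219034 = 0.8367402689238962

sn(u+v)=0.9327375673 cn(u+v)=0.3605560020 dn(u+v)=0.8367402689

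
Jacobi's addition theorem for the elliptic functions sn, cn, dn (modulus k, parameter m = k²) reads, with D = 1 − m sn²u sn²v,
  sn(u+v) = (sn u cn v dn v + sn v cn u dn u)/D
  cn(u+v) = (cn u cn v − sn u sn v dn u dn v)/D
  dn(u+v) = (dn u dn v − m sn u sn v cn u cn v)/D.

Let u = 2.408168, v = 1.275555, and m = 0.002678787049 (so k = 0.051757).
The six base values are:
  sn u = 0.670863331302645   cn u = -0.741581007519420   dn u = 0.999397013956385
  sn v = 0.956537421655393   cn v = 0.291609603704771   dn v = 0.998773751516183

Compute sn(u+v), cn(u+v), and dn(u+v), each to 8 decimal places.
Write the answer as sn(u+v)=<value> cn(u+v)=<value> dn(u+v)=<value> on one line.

m = k² = 0.002678787049
D = 1 − m·sn²u·sn²v = 0.9988969118229957
sn(u+v) = (sn u·cn v·dn v + sn v·cn u·dn u)/D = -0.5135319577831841/0.9988969118229957 = -0.5140990543718708
cn(u+v) = (cn u·cn v − sn u·sn v·dn u·dn v)/D = -0.8567846688549508/0.9988969118229957 = -0.8577308215832915
dn(u+v) = (dn u·dn v − m·sn u·sn v·cn u·cn v)/D = 0.9985432408919086/0.9988969118229957 = 0.9996459385078671

sn(u+v)=-0.51409905 cn(u+v)=-0.85773082 dn(u+v)=0.99964594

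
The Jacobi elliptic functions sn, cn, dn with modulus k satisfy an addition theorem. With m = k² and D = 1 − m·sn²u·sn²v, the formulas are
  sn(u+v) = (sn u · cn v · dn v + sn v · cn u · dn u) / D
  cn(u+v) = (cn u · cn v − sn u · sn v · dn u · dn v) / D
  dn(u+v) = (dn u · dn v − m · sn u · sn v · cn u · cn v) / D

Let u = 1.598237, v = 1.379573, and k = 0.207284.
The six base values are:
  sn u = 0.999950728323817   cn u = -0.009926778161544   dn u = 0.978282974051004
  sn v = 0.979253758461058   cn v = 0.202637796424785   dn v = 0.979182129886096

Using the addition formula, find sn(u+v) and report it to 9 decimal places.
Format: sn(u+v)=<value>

sn(u+v)=0.197016552

m = k² = 0.042966656656
D = 1 − m·sn²u·sn²v = 0.9588017036065811
sn(u+v) = (sn u·cn v·dn v + sn v·cn u·dn u)/D = 0.1888998054447188/0.9588017036065811 = 0.1970165517376143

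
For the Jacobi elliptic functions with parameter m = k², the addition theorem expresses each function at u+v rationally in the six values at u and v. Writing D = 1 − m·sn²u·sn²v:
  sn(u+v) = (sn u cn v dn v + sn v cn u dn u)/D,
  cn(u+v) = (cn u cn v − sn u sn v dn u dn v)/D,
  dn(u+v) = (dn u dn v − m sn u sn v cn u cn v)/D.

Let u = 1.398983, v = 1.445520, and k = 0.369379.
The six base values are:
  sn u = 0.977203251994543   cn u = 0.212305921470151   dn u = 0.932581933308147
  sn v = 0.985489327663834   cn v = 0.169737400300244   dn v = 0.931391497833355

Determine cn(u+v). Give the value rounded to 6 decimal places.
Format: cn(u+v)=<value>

m = k² = 0.136440845641
D = 1 − m·sn²u·sn²v = 0.8734628465332465
cn(u+v) = (cn u·cn v − sn u·sn v·dn u·dn v)/D = -0.8004447740329397/0.8734628465332465 = -0.9164039171326933

cn(u+v)=-0.916404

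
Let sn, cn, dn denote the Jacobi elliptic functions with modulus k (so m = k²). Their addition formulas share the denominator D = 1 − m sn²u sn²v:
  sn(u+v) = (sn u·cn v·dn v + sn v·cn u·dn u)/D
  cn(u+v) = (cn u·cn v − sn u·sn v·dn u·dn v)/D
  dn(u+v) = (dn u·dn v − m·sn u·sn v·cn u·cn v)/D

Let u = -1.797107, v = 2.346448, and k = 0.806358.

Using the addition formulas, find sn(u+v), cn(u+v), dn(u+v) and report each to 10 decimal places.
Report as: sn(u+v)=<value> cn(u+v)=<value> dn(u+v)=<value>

sn u = -0.9921668495564185, cn u = 0.1249197448015773, dn u = 0.5999444273461403
sn v = 0.9795217032949849, cn v = -0.2013386022949689, dn v = 0.6133063024759559
m = k² = 0.650213224164
D = 1 − m·sn²u·sn²v = 0.3858798480678414
sn(u+v) = (sn u·cn v·dn v + sn v·cn u·dn u)/D = 0.1959251395683924/0.3858798480678414 = 0.5077361270598068
cn(u+v) = (cn u·cn v − sn u·sn v·dn u·dn v)/D = 0.3324403658251601/0.3858798480678414 = 0.8615126379098033
dn(u+v) = (dn u·dn v − m·sn u·sn v·cn u·cn v)/D = 0.3520564485656027/0.3858798480678414 = 0.9123473286526943

sn(u+v)=0.5077361271 cn(u+v)=0.8615126379 dn(u+v)=0.9123473287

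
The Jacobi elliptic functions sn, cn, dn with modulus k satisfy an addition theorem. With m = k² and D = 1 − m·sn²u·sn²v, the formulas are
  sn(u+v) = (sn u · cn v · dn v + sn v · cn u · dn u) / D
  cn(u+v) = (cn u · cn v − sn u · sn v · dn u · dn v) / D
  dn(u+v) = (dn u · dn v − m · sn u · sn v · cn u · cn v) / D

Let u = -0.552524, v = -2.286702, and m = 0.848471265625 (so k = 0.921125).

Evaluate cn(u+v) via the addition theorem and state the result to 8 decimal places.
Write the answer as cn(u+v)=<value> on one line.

cn(u+v)=-0.18125969

sn u = -0.5057965325087502, cn u = 0.8626528083198506, dn u = 0.8848364164432941
sn v = -0.9992759349489914, cn v = 0.03804741557345452, dn v = 0.3908413825674678
m = k² = 0.848471265625
D = 1 − m·sn²u·sn²v = 0.7832497077236498
cn(u+v) = (cn u·cn v − sn u·sn v·dn u·dn v)/D = -0.141971599676221/0.7832497077236498 = -0.1812596905893926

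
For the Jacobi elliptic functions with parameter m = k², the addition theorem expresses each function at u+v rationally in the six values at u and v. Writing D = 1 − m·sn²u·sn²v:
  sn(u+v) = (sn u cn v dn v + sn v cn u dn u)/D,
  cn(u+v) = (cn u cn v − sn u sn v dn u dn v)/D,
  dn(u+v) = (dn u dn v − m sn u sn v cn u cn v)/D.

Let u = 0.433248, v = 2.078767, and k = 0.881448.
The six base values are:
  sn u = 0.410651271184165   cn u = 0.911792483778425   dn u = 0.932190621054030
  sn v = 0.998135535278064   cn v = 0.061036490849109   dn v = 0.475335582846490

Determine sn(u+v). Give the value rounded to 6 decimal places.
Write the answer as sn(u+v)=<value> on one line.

m = k² = 0.776950576704
D = 1 − m·sn²u·sn²v = 0.8694674652680625
sn(u+v) = (sn u·cn v·dn v + sn v·cn u·dn u)/D = 0.8602938228354809/0.8694674652680625 = 0.9894491251265471

sn(u+v)=0.989449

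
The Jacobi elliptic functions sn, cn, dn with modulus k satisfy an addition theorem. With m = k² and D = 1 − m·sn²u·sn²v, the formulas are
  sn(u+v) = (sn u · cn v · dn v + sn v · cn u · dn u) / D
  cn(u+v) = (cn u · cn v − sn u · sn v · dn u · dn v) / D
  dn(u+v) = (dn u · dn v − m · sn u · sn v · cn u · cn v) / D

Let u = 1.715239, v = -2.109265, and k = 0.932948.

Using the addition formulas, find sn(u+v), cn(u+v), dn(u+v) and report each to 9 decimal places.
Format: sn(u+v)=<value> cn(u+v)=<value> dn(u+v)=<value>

sn(u+v)=-0.375998146 cn(u+v)=0.926620415 dn(u+v)=0.936455380

sn u = 0.9586956135636622, cn u = 0.2844340354700775, dn u = 0.4472416658326048
sn v = -0.9919093839983165, cn v = 0.1269479182030186, dn v = 0.3789921760823633
m = k² = 0.870391970704
D = 1 − m·sn²u·sn²v = 0.2129173221762678
sn(u+v) = (sn u·cn v·dn v + sn v·cn u·dn u)/D = -0.08005651843004628/0.2129173221762678 = -0.3759981461901439
cn(u+v) = (cn u·cn v − sn u·sn v·dn u·dn v)/D = 0.1972935375007815/0.2129173221762678 = 0.9266204153058442
dn(u+v) = (dn u·dn v − m·sn u·sn v·cn u·cn v)/D = 0.1993875717788143/0.2129173221762678 = 0.9364553796790069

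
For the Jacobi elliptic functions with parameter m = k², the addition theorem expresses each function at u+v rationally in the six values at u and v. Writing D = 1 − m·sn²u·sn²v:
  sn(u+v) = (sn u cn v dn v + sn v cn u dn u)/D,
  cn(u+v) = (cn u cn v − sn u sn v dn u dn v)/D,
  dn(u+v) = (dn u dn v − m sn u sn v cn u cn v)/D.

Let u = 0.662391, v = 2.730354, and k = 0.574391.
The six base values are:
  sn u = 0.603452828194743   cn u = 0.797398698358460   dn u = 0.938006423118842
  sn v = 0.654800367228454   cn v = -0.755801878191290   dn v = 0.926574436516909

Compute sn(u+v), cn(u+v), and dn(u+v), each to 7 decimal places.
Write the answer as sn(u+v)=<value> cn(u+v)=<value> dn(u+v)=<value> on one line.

sn(u+v)=0.0708136 cn(u+v)=-0.9974896 dn(u+v)=0.9991724

m = k² = 0.329925020881
D = 1 − m·sn²u·sn²v = 0.9484866568999413
sn(u+v) = (sn u·cn v·dn v + sn v·cn u·dn u)/D = 0.06716576434980027/0.9484866568999413 = 0.07081361014537265
cn(u+v) = (cn u·cn v − sn u·sn v·dn u·dn v)/D = -0.9461055429583605/0.9484866568999413 = -0.9974895651675656
dn(u+v) = (dn u·dn v − m·sn u·sn v·cn u·cn v)/D = 0.9477017291314771/0.9484866568999413 = 0.9991724419497585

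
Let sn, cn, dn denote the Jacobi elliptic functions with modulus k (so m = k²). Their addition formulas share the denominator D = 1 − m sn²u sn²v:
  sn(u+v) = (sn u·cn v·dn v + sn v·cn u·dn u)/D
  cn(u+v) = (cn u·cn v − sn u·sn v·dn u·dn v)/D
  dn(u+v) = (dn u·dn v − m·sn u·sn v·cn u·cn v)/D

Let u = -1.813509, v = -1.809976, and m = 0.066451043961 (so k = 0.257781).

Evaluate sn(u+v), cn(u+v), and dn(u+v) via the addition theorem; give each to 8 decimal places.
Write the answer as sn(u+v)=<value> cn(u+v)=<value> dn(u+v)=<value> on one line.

sn(u+v)=0.41397953 cn(u+v)=-0.91028619 dn(u+v)=0.99428954

sn u = -0.9783601936697167, cn u = -0.2069089931408358, dn u = 0.9676744358030329
sn v = -0.9790618368638899, cn v = -0.2035630604915974, dn v = 0.9676272779618054
m = k² = 0.066451043961
D = 1 − m·sn²u·sn²v = 0.9390295217401922
sn(u+v) = (sn u·cn v·dn v + sn v·cn u·dn u)/D = 0.3887390016668706/0.9390295217401922 = 0.4139795317046759
cn(u+v) = (cn u·cn v − sn u·sn v·dn u·dn v)/D = -0.8547856054489096/0.9390295217401922 = -0.9102861897939445
dn(u+v) = (dn u·dn v − m·sn u·sn v·cn u·cn v)/D = 0.9336672282347963/0.9390295217401922 = 0.9942895368236574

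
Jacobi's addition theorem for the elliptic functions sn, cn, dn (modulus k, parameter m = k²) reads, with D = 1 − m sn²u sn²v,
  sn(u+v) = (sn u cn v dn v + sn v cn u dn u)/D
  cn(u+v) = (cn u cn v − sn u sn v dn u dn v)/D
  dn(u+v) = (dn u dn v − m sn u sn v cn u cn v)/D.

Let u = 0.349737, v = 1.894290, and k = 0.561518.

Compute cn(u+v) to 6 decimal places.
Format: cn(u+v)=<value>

sn u = 0.3405926201896722, cn u = 0.940210969449056, dn u = 0.9815415749004774
sn v = 0.9899354578695626, cn v = -0.1415195719770921, dn v = 0.8312715242219596
m = k² = 0.315302464324
D = 1 − m·sn²u·sn²v = 0.9641564024164495
cn(u+v) = (cn u·cn v − sn u·sn v·dn u·dn v)/D = -0.4081602346227214/0.9641564024164495 = -0.4233340499526385

cn(u+v)=-0.423334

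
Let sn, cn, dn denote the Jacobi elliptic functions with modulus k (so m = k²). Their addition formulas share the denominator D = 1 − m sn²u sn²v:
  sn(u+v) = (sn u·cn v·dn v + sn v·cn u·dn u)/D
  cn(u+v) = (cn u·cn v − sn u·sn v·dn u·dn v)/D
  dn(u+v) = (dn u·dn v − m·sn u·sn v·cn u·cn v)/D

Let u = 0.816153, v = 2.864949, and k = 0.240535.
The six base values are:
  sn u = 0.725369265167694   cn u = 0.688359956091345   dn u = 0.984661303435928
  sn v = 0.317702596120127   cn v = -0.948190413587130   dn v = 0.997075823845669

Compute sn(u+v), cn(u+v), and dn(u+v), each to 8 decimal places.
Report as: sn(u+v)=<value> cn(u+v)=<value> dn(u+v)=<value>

sn(u+v)=-0.47188766 cn(u+v)=-0.88165869 dn(u+v)=0.99353737

m = k² = 0.057857086225
D = 1 − m·sn²u·sn²v = 0.9969273267078048
sn(u+v) = (sn u·cn v·dn v + sn v·cn u·dn u)/D = -0.4704377016186302/0.9969273267078048 = -0.4718876582229684
cn(u+v) = (cn u·cn v − sn u·sn v·dn u·dn v)/D = -0.8789496365734221/0.9969273267078048 = -0.8816586856697114
dn(u+v) = (dn u·dn v − m·sn u·sn v·cn u·cn v)/D = 0.9904845524355127/0.9969273267078048 = 0.9935373681714912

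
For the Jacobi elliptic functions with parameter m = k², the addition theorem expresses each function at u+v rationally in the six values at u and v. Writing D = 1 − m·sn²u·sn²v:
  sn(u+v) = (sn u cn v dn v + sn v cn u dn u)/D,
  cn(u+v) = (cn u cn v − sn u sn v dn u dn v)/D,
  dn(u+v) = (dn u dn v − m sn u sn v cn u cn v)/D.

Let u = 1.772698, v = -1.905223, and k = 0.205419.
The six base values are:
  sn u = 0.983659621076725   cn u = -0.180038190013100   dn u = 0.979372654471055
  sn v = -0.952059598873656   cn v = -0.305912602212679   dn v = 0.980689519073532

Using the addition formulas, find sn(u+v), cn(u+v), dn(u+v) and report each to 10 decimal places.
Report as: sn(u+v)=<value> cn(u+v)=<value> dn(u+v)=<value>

m = k² = 0.042196965561
D = 1 − m·sn²u·sn²v = 0.9629916961029771
sn(u+v) = (sn u·cn v·dn v + sn v·cn u·dn u)/D = -0.1272316689866309/0.9629916961029771 = -0.1321212524485003
cn(u+v) = (cn u·cn v − sn u·sn v·dn u·dn v)/D = 0.954549689209611/0.9629916961029771 = 0.9912335621090721
dn(u+v) = (dn u·dn v − m·sn u·sn v·cn u·cn v)/D = 0.9626369651151189/0.9629916961029771 = 0.9996316365039348

sn(u+v)=-0.1321212524 cn(u+v)=0.9912335621 dn(u+v)=0.9996316365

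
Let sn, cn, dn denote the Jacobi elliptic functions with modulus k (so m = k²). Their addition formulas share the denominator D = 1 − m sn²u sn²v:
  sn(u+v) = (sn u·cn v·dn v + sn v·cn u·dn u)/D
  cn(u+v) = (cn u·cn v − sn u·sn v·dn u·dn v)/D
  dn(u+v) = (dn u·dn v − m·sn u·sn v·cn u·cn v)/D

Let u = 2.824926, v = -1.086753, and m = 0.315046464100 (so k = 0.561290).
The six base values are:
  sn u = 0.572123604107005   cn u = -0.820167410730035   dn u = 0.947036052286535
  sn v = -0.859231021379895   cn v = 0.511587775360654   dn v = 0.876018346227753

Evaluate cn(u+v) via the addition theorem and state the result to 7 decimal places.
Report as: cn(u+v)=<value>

cn(u+v)=-0.0127262

m = k² = 0.3150464641
D = 1 − m·sn²u·sn²v = 0.9238667730728377
cn(u+v) = (cn u·cn v − sn u·sn v·dn u·dn v)/D = -0.01175728433517151/0.9238667730728377 = -0.01272616861851851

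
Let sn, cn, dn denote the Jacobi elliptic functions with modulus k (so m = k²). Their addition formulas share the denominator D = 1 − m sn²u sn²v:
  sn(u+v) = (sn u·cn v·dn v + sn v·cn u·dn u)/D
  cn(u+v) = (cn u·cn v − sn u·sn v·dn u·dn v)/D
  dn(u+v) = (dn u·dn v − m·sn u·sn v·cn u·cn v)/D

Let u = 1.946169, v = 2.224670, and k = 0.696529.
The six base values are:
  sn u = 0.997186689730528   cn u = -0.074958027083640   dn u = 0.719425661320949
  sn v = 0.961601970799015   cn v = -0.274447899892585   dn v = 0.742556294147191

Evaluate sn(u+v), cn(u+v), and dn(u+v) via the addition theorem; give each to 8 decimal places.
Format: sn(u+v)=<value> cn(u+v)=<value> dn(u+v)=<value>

sn(u+v)=-0.46049994 cn(u+v)=-0.88765974 dn(u+v)=0.94716336

m = k² = 0.485152647841
D = 1 − m·sn²u·sn²v = 0.5539104584403674
sn(u+v) = (sn u·cn v·dn v + sn v·cn u·dn u)/D = -0.2550757306190142/0.5539104584403674 = -0.4604999359232626
cn(u+v) = (cn u·cn v − sn u·sn v·dn u·dn v)/D = -0.4916840119617417/0.5539104584403674 = -0.8876597371823683
dn(u+v) = (dn u·dn v − m·sn u·sn v·cn u·cn v)/D = 0.5246436928021465/0.5539104584403674 = 0.9471633633338018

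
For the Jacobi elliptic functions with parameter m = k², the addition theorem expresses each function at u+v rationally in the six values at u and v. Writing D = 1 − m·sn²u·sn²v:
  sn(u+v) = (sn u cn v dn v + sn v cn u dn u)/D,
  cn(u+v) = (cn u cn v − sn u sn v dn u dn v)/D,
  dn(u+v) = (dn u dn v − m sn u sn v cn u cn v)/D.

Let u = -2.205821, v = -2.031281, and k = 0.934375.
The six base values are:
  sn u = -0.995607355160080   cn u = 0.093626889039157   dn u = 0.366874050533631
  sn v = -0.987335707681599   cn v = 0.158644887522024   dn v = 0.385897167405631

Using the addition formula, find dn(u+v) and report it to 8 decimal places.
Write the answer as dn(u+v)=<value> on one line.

m = k² = 0.873056640625
D = 1 − m·sn²u·sn²v = 0.1563772158797145
dn(u+v) = (dn u·dn v − m·sn u·sn v·cn u·cn v)/D = 0.1288282445431113/0.1563772158797145 = 0.8238300178090275

dn(u+v)=0.82383002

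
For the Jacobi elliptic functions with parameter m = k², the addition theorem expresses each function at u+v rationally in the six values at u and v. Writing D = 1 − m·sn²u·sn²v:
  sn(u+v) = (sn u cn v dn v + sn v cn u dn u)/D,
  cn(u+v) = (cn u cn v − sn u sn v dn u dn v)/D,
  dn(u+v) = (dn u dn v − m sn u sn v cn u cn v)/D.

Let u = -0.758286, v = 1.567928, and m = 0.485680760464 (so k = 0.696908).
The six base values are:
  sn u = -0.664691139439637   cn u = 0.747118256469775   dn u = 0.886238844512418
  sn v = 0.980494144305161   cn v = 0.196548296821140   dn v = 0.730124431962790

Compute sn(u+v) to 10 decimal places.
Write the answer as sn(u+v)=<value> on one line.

sn(u+v)=0.6977667186

m = k² = 0.485680760464
D = 1 − m·sn²u·sn²v = 0.7937088069428745
sn(u+v) = (sn u·cn v·dn v + sn v·cn u·dn u)/D = 0.5538235897506147/0.7937088069428745 = 0.6977667186077664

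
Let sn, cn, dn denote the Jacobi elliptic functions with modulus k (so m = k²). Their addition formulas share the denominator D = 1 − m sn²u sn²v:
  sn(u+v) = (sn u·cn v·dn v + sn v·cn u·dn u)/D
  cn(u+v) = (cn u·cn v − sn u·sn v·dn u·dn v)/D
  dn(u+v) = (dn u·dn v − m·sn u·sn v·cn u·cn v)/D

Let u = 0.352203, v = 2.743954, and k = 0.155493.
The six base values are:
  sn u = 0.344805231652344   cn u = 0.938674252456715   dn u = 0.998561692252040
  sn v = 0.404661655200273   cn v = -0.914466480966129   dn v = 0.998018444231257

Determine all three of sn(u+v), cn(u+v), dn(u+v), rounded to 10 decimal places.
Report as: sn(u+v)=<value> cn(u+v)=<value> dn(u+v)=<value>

sn(u+v)=0.0646415526 cn(u+v)=-0.9979085478 dn(u+v)=0.9999494843

m = k² = 0.024178073049
D = 1 − m·sn²u·sn²v = 0.9995292899337545
sn(u+v) = (sn u·cn v·dn v + sn v·cn u·dn u)/D = 0.06461112514394843/0.9995292899337545 = 0.06464155257344248
cn(u+v) = (cn u·cn v − sn u·sn v·dn u·dn v)/D = -0.9974388221555789/0.9995292899337545 = -0.9979085477541992
dn(u+v) = (dn u·dn v − m·sn u·sn v·cn u·cn v)/D = 0.9994787980304309/0.9995292899337545 = 0.9999494843184366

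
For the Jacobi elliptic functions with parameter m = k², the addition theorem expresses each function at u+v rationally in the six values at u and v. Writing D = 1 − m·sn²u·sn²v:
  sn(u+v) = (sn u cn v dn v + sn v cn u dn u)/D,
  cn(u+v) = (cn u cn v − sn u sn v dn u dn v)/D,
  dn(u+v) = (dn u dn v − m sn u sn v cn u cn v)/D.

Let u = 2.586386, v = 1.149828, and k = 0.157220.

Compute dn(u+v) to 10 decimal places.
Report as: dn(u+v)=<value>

dn(u+v)=0.9963470721

sn u = 0.5431317544164334, cn u = -0.8396474839743922, dn u = 0.9963475032987116
sn v = 0.9107216054110609, cn v = 0.4130207711937742, dn v = 0.9896961362674923
m = k² = 0.0247181284
D = 1 − m·sn²u·sn²v = 0.9939522023399925
dn(u+v) = (dn u·dn v − m·sn u·sn v·cn u·cn v)/D = 0.9903213666152673/0.9939522023399925 = 0.9963470721065083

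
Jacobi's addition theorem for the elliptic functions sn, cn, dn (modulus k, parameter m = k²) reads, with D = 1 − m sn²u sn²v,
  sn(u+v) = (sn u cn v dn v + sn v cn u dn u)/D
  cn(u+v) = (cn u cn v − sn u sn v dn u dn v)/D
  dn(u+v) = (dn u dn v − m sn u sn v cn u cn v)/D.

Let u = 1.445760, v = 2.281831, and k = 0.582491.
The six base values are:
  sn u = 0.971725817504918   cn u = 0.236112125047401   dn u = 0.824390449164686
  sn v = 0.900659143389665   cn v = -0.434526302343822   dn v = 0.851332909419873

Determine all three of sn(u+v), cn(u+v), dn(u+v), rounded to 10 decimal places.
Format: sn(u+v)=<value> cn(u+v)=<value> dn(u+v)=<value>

sn(u+v)=-0.2488207715 cn(u+v)=-0.9685495463 dn(u+v)=0.9894410526

m = k² = 0.339295765081
D = 1 − m·sn²u·sn²v = 0.7401116291641607
sn(u+v) = (sn u·cn v·dn v + sn v·cn u·dn u)/D = -0.1841551465940308/0.7401116291641607 = -0.2488207715395649
cn(u+v) = (cn u·cn v − sn u·sn v·dn u·dn v)/D = -0.7168347826430852/0.7401116291641607 = -0.9685495463064632
dn(u+v) = (dn u·dn v − m·sn u·sn v·cn u·cn v)/D = 0.7322968293664424/0.7401116291641607 = 0.989441052552378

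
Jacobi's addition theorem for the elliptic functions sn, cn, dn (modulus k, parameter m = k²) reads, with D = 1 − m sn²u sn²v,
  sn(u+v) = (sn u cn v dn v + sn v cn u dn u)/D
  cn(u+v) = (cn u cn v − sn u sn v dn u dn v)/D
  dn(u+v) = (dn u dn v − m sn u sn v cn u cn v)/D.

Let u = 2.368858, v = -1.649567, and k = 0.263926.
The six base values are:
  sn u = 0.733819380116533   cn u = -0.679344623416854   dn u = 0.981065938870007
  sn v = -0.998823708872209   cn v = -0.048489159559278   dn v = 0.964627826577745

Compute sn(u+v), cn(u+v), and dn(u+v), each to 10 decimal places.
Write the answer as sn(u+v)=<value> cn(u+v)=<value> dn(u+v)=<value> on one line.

sn(u+v)=0.6559196851 cn(u+v)=0.7548306875 dn(u+v)=0.9849017481

m = k² = 0.069656933476
D = 1 − m·sn²u·sn²v = 0.9625785689851612
sn(u+v) = (sn u·cn v·dn v + sn v·cn u·dn u)/D = 0.6313742318232839/0.9625785689851612 = 0.6559196850693826
cn(u+v) = (cn u·cn v − sn u·sn v·dn u·dn v)/D = 0.7265838429658885/0.9625785689851612 = 0.7548306874647334
dn(u+v) = (dn u·dn v − m·sn u·sn v·cn u·cn v)/D = 0.9480453152717695/0.9625785689851612 = 0.9849017480944813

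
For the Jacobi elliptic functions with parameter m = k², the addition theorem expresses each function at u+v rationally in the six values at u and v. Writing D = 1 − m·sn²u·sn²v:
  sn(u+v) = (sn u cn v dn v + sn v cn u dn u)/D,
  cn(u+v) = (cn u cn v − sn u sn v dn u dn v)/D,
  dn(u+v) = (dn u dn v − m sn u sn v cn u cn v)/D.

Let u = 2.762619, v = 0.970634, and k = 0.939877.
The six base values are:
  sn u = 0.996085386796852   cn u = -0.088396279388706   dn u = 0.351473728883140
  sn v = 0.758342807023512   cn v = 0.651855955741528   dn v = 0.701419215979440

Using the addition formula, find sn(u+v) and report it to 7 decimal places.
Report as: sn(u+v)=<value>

sn(u+v)=0.8707856

m = k² = 0.883368775129
D = 1 − m·sn²u·sn²v = 0.4959584654728052
sn(u+v) = (sn u·cn v·dn v + sn v·cn u·dn u)/D = 0.4318735072792719/0.4959584654728052 = 0.8707856349776387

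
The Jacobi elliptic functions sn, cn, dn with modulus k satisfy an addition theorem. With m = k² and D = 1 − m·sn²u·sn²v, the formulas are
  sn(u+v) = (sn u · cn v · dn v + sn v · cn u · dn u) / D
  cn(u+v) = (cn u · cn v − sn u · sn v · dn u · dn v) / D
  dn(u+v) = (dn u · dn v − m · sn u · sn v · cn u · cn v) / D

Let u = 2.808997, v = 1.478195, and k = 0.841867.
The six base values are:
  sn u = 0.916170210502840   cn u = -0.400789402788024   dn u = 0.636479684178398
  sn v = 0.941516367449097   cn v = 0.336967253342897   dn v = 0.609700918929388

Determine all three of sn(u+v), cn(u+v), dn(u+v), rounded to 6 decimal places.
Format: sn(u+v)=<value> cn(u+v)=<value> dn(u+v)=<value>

m = k² = 0.708740045689
D = 1 − m·sn²u·sn²v = 0.4726547315449886
sn(u+v) = (sn u·cn v·dn v + sn v·cn u·dn u)/D = -0.05194899333561726/0.4726547315449886 = -0.1099089670927638
cn(u+v) = (cn u·cn v − sn u·sn v·dn u·dn v)/D = -0.4697912274013652/0.4726547315449886 = -0.9939416577207144
dn(u+v) = (dn u·dn v − m·sn u·sn v·cn u·cn v)/D = 0.4706270497674721/0.4726547315449886 = 0.9957100148539959

sn(u+v)=-0.109909 cn(u+v)=-0.993942 dn(u+v)=0.995710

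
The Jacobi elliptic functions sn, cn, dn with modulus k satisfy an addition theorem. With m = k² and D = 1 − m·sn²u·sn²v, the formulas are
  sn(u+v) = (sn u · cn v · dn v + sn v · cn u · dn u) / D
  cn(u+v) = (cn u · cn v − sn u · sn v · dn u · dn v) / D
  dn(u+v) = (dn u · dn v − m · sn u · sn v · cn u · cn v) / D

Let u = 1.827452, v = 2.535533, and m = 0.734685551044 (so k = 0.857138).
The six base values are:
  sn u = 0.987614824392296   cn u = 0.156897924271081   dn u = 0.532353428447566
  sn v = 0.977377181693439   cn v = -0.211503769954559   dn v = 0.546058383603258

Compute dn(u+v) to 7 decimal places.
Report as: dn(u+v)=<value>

dn(u+v)=0.9961108

m = k² = 0.734685551044
D = 1 − m·sn²u·sn²v = 0.3154564381663657
dn(u+v) = (dn u·dn v − m·sn u·sn v·cn u·cn v)/D = 0.3142295571571796/0.3154564381663657 = 0.9961107751792369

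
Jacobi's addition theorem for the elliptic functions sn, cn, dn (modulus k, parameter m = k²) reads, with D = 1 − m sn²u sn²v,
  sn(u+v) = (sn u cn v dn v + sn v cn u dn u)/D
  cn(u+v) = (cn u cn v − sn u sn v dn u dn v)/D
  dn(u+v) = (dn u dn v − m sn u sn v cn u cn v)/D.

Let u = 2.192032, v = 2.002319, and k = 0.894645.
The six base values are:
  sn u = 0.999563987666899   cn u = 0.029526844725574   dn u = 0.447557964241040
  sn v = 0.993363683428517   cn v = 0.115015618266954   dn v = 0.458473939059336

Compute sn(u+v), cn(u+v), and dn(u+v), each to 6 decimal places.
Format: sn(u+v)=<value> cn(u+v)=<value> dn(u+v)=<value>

m = k² = 0.800389676025
D = 1 − m·sn²u·sn²v = 0.2108869291677252
sn(u+v) = (sn u·cn v·dn v + sn v·cn u·dn u)/D = 0.0658359476660063/0.2108869291677252 = 0.3121860037785691
cn(u+v) = (cn u·cn v − sn u·sn v·dn u·dn v)/D = -0.2003470111798827/0.2108869291677252 = -0.9500209992651569
dn(u+v) = (dn u·dn v − m·sn u·sn v·cn u·cn v)/D = 0.2024947166937312/0.2108869291677252 = 0.9602051558761166

sn(u+v)=0.312186 cn(u+v)=-0.950021 dn(u+v)=0.960205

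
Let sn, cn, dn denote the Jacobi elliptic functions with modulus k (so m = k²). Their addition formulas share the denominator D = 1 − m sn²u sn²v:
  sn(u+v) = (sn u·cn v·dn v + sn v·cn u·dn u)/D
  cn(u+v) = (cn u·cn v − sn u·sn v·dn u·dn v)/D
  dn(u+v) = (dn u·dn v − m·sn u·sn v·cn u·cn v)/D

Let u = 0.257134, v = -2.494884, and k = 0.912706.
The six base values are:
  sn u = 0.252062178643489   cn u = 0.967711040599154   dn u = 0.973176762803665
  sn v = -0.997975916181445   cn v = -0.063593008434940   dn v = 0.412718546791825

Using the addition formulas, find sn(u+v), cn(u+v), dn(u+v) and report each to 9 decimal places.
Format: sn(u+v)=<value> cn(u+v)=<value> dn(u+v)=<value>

sn(u+v)=-0.999130448 cn(u+v)=0.041693507 dn(u+v)=0.410385012

m = k² = 0.833032242436
D = 1 − m·sn²u·sn²v = 0.9472870521449558
sn(u+v) = (sn u·cn v·dn v + sn v·cn u·dn u)/D = -0.9464633364704638/0.9472870521449558 = -0.9991304476582607
cn(u+v) = (cn u·cn v − sn u·sn v·dn u·dn v)/D = 0.03949571975135856/0.9472870521449558 = 0.04169350743465545
dn(u+v) = (dn u·dn v − m·sn u·sn v·cn u·cn v)/D = 0.3887524081357672/0.9472870521449558 = 0.4103850118667931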